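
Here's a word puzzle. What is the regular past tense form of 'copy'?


Apply rule: Change -y to -ied. 'copy' becomes 'copied'.

copied


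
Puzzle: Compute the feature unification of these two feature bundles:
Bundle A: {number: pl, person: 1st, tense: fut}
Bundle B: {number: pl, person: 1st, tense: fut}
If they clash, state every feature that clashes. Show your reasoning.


Compare features:
number: A=pl vs B=pl -> unified: pl
person: A=1st vs B=1st -> unified: 1st
tense: A=fut vs B=fut -> unified: fut
No clashes found.

Unified: {number: pl, person: 1st, tense: fut}


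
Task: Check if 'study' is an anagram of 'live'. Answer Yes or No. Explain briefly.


Sorted letters of 'study': 'dstuy'
Sorted letters of 'live': 'eilv'
They do not match.

No


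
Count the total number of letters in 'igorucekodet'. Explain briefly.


Spell out 'igorucekodet' and number each letter: i(1), g(2), o(3), r(4), u(5), c(6), e(7), k(8), o(9), d(10), e(11), t(12). Total: 12 letters.

12


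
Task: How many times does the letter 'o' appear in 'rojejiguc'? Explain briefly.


Letter 'o' in 'rojejiguc': found at position(s) 2 = 1 occurrence(s).

1


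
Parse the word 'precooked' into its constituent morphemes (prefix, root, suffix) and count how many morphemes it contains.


Step 1: Identify prefix: 'pre' (meaning: before)
Step 2: Identify root: 'cook'
Step 3: Identify suffix(es): 'ed'
Decomposition: pre- (prefix: before) + cook (root) + -ed (suffix: past)
Total morphemes: 3

3 morphemes (pre- (prefix: before) + cook (root) + -ed (suffix: past))


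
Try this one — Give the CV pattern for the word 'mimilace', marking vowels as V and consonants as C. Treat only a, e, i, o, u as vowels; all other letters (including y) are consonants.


Letter mapping: m = C, i = V, m = C, i = V, l = C, a = V, c = C, e = V.

CVCVCVCV


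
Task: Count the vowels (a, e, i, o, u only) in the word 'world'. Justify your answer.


Vowels in 'world': o = 1 vowels.

1


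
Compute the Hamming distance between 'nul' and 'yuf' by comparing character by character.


Alignment:
Position 1: 'n' vs 'y' = DIFFER
Position 2: 'u' vs 'u' = match
Position 3: 'l' vs 'f' = DIFFER
Total differences: 2

2


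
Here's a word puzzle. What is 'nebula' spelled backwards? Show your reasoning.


Reverse 'nebula' character by character: 'aluben'.

aluben


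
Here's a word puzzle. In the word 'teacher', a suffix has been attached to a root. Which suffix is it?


The word 'teacher' = 'teach' (root) + '-er' (suffix). The suffix is '-er'.

er


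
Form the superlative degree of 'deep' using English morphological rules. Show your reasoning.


Apply superlative formation (add -est): 'deep' -> 'deepest'.

deepest


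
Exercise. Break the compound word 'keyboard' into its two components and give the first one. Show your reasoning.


Split 'keyboard' into 'key' + 'board'. The first part is 'key'.

key


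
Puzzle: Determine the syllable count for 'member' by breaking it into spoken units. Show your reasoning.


Break 'member' into syllables: mem-ber -> mem | ber = 2 syllables

2 syllables


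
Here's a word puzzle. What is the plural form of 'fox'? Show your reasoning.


Apply rule: Add -es (sibilant/fricative ending). 'fox' becomes 'foxes'.

foxes


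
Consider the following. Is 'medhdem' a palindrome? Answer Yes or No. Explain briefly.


Forward: 'medhdem'
Reversed: 'medhdem'
They are identical.

Yes


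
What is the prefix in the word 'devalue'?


The word 'devalue' = 'de' (prefix) + 'value' (root). The prefix is 'de'.

de


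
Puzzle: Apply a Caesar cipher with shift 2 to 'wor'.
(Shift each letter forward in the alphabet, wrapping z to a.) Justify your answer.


Shift each letter by 2: w -> y, o -> q, r -> t. Result: 'yqt'.

yqt


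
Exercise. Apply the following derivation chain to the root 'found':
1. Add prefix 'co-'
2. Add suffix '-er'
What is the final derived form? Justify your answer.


Step 1: Add prefix 'co-' to 'found' = 'cofound'
Step 2: Add suffix '-er' to 'cofound' = 'cofounder'

cofounder


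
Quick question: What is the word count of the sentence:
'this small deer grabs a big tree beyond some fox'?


Split into words: this | small | deer | grabs | a | big | tree | beyond | some | fox = 10 words.

10


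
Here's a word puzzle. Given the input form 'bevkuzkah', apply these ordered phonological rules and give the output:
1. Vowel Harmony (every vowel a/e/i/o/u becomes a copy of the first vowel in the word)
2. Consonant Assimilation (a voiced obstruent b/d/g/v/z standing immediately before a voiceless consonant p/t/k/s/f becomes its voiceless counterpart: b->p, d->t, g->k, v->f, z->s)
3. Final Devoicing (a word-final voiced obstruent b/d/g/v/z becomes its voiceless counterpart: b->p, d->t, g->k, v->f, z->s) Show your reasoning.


Starting form: 'bevkuzkah'
Rule 1: Vowel Harmony: all vowels become 'e' (matching first vowel). 'bevkuzkah' -> 'bevkezkeh'
Rule 2: Consonant Assimilation: voiced obstruent before voiceless consonant becomes voiceless ('vk' -> 'fk', 'zk' -> 'sk'). 'bevkezkeh' -> 'befkeskeh'
Rule 3: Final Devoicing: final consonant 'h' is not one of the voiced obstruents b/d/g/v/z. No change.
Final form: 'befkeskeh'

befkeskeh


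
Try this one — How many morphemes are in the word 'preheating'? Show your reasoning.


Decomposition: pre- (prefix) + heat (root) + -ing (suffix) = 3 morpheme(s)

3 morphemes


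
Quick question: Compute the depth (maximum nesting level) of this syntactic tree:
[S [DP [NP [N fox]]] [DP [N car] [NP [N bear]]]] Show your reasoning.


Count bracket nesting levels:
'[' at pos 0: depth = 1
'[' at pos 3: depth = 2
'[' at pos 7: depth = 3
'[' at pos 11: depth = 4
'[' at pos 21: depth = 2
'[' at pos 25: depth = 3
'[' at pos 33: depth = 3
'[' at pos 37: depth = 4
Maximum depth reached: 4

4


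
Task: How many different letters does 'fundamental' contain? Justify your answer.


Unique letters in 'fundamental': {a, d, e, f, l, m, n, t, u} = 9 distinct letters.

9


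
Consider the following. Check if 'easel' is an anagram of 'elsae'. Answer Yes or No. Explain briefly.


Sorted letters of 'easel': 'aeels'
Sorted letters of 'elsae': 'aeels'
They match.

Yes


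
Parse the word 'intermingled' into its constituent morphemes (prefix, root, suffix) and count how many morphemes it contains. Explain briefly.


Step 1: Identify prefix: 'inter' (meaning: between)
Step 2: Identify root: 'mingle'
Step 3: Identify suffix(es): 'ed'
Decomposition: inter- (prefix: between) + mingle (root) + -ed (suffix: past)
Total morphemes: 3

3 morphemes (inter- (prefix: between) + mingle (root) + -ed (suffix: past))


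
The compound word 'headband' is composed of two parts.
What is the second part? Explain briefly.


Split 'headband' into 'head' + 'band'. The second part is 'band'.

band


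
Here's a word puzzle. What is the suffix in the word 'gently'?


The word 'gently' = 'gentle' (root) + '-ly' (suffix). The suffix is '-ly'.

ly


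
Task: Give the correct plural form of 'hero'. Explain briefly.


Apply rule: Add -es (consonant + o). 'hero' becomes 'heroes'.

heroes


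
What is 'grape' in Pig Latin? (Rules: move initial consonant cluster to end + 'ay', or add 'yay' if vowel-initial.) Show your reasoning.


'grape': move consonant cluster 'gr' to end and add 'ay': 'apegray'.

apegray


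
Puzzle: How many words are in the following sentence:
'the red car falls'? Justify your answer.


Split into words: the | red | car | falls = 4 words.

4


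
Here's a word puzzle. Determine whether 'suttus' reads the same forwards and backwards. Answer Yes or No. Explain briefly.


Forward: 'suttus'
Reversed: 'suttus'
They are identical.

Yes


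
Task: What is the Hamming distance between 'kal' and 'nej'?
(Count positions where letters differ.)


Alignment:
Position 1: 'k' vs 'n' = DIFFER
Position 2: 'a' vs 'e' = DIFFER
Position 3: 'l' vs 'j' = DIFFER
Total differences: 3

3


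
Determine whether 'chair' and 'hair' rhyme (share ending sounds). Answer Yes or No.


Rime (stressed vowel + following sounds) of 'chair': -air = /ɛər/
Rime of 'hair': -air = /ɛər/
/ɛər/ and /ɛər/ are the same ending sound, so the words rhyme.

Yes


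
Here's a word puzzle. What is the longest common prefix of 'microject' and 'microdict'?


Compare from the start: 5 characters match: 'micro'. Mismatch at position 6: 'j' vs 'd'.

micro


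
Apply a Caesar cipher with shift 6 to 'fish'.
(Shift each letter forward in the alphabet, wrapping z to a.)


Shift each letter by 6: f -> l, i -> o, s -> y, h -> n. Result: 'loyn'.

loyn


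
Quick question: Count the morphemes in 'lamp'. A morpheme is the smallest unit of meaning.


Decomposition: lamp (free morpheme) = 1 morpheme(s)

1 morphemes


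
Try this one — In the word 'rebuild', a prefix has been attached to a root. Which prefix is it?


The word 'rebuild' = 're' (prefix) + 'build' (root). The prefix is 're'.

re


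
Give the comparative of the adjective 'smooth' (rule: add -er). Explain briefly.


Apply comparative formation (add -er): 'smooth' -> 'smoother'.

smoother


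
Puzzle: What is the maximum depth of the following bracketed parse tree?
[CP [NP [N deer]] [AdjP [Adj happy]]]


Count bracket nesting levels:
'[' at pos 0: depth = 1
'[' at pos 4: depth = 2
'[' at pos 8: depth = 3
'[' at pos 18: depth = 2
'[' at pos 24: depth = 3
Maximum depth reached: 3

3


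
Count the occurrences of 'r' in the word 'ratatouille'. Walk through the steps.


Letter 'r' in 'ratatouille': found at position(s) 1 = 1 occurrence(s).

1


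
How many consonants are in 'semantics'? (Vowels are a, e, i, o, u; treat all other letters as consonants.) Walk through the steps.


Consonants in 'semantics': s, m, n, t, c, s = 6 consonants.

6


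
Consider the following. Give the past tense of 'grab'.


Apply rule: Double final consonant and add -ed. 'grab' becomes 'grabbed'.

grabbed


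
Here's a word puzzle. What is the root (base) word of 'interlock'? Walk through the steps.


Remove prefix 'inter' from 'interlock' to get root 'lock'.

lock


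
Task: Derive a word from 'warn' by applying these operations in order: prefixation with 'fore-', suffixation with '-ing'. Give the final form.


Step 1: Add prefix 'fore-' to 'warn' = 'forewarn'
Step 2: Add suffix '-ing' to 'forewarn' = 'forewarning'

forewarning


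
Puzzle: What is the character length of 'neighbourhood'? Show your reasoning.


Spell out 'neighbourhood' and number each letter: n(1), e(2), i(3), g(4), h(5), b(6), o(7), u(8), r(9), h(10), o(11), o(12), d(13). Total: 13 letters.

13


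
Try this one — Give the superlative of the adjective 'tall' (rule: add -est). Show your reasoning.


Apply superlative formation (add -est): 'tall' -> 'tallest'.

tallest


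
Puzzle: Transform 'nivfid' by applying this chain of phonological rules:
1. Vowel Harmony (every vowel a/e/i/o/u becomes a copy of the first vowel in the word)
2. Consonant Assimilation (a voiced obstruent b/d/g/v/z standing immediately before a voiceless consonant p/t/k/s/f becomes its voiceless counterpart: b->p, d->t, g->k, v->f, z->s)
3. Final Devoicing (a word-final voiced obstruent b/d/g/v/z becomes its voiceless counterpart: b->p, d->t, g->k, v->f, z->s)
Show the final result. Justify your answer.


Starting form: 'nivfid'
Rule 1: Vowel Harmony: all vowels already match. No change.
Rule 2: Consonant Assimilation: voiced obstruent before voiceless consonant becomes voiceless ('vf' -> 'ff'). 'nivfid' -> 'niffid'
Rule 3: Final Devoicing: word-final voiced obstruent 'd' becomes voiceless 't'. 'niffid' -> 'niffit'
Final form: 'niffit'

niffit


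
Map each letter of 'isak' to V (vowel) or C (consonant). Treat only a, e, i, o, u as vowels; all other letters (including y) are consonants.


Letter mapping: i = V, s = C, a = V, k = C.

VCVC


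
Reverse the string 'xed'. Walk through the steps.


Reverse 'xed' character by character: 'dex'.

dex


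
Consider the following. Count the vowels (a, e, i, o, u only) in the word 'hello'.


Vowels in 'hello': e, o = 2 vowels.

2


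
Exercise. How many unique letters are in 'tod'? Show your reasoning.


Unique letters in 'tod': {d, o, t} = 3 distinct letters.

3


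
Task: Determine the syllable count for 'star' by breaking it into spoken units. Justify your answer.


Break 'star' into syllables: star -> star = 1 syllable

1 syllable


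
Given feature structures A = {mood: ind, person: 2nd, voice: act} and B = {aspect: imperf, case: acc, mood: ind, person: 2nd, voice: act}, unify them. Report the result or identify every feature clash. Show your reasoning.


Compare features:
aspect: A=_ vs B=imperf -> unified: imperf
case: A=_ vs B=acc -> unified: acc
mood: A=ind vs B=ind -> unified: ind
person: A=2nd vs B=2nd -> unified: 2nd
voice: A=act vs B=act -> unified: act
No clashes found.

Unified: {aspect: imperf, case: acc, mood: ind, person: 2nd, voice: act}


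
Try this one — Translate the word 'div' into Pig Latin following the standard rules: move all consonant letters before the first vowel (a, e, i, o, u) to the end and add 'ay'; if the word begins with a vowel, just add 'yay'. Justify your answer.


'div': move consonant cluster 'd' to end and add 'ay': 'ivday'.

ivday


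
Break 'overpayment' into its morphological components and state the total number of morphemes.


Step 1: Identify prefix: 'over' (meaning: excessively)
Step 2: Identify root: 'pay'
Step 3: Identify suffix(es): 'ment'
Decomposition: over- (prefix: excessively) + pay (root) + -ment (suffix: action/result)
Total morphemes: 3

3 morphemes (over- (prefix: excessively) + pay (root) + -ment (suffix: action/result))


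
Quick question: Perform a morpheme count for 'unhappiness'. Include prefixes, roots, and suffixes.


Decomposition: un- (prefix) + happy (root) + -ness (suffix) = 3 morpheme(s)

3 morphemes


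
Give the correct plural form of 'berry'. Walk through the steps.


Apply rule: Change -y to -ies (consonant + y). 'berry' becomes 'berries'.

berries


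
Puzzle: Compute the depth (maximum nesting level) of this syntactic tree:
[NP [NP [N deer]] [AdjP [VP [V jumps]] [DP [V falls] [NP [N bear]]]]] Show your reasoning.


Count bracket nesting levels:
'[' at pos 0: depth = 1
'[' at pos 4: depth = 2
'[' at pos 8: depth = 3
'[' at pos 18: depth = 2
'[' at pos 24: depth = 3
'[' at pos 28: depth = 4
'[' at pos 39: depth = 3
'[' at pos 43: depth = 4
'[' at pos 53: depth = 4
'[' at pos 57: depth = 5
Maximum depth reached: 5

5


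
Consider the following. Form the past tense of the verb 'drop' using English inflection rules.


Apply rule: Double final consonant and add -ed. 'drop' becomes 'dropped'.

dropped


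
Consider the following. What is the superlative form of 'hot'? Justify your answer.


Apply superlative formation (double final consonant, add -est): 'hot' -> 'hottest'.

hottest


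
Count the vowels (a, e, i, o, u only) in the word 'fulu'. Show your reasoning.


Vowels in 'fulu': u, u = 2 vowels.

2


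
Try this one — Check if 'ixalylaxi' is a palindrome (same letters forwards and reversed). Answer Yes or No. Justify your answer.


Forward: 'ixalylaxi'
Reversed: 'ixalylaxi'
They are identical.

Yes


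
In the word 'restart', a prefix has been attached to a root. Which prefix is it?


The word 'restart' = 're' (prefix) + 'start' (root). The prefix is 're'.

re


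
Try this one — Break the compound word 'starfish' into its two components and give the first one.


Split 'starfish' into 'star' + 'fish'. The first part is 'star'.

star


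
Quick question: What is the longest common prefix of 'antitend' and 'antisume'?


Compare from the start: 4 characters match: 'anti'. Mismatch at position 5: 't' vs 's'.

anti


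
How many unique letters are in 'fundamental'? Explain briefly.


Unique letters in 'fundamental': {a, d, e, f, l, m, n, t, u} = 9 distinct letters.

9


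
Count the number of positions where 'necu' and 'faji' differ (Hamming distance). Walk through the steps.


Alignment:
Position 1: 'n' vs 'f' = DIFFER
Position 2: 'e' vs 'a' = DIFFER
Position 3: 'c' vs 'j' = DIFFER
Position 4: 'u' vs 'i' = DIFFER
Total differences: 4

4


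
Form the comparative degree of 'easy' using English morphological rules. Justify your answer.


Apply comparative formation (consonant + y: change y to i, add -er): 'easy' -> 'easier'.

easier


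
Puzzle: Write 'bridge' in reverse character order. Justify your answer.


Reverse 'bridge' character by character: 'egdirb'.

egdirb


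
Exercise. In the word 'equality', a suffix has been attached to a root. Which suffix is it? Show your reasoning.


The word 'equality' = 'equal' (root) + '-ity' (suffix). The suffix is '-ity'.

ity


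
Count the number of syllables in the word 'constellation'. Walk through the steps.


Break 'constellation' into syllables: con-stel-la-tion -> con | stel | la | tion = 4 syllables

4 syllables


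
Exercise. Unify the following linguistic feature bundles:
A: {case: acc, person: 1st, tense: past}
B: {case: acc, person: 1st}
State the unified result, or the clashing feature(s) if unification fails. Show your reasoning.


Compare features:
case: A=acc vs B=acc -> unified: acc
person: A=1st vs B=1st -> unified: 1st
tense: A=past vs B=_ -> unified: past
No clashes found.

Unified: {case: acc, person: 1st, tense: past}


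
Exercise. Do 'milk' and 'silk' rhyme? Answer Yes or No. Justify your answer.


Rime (stressed vowel + following sounds) of 'milk': -ilk = /ɪlk/
Rime of 'silk': -ilk = /ɪlk/
/ɪlk/ and /ɪlk/ are the same ending sound, so the words rhyme.

Yes


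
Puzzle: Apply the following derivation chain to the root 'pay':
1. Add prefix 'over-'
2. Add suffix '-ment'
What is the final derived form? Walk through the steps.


Step 1: Add prefix 'over-' to 'pay' = 'overpay'
Step 2: Add suffix '-ment' to 'overpay' = 'overpayment'

overpayment


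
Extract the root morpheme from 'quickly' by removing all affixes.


Remove suffix '-ly' from 'quickly' to get root 'quick'.

quick


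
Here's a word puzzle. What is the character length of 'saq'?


Spell out 'saq' and number each letter: s(1), a(2), q(3). Total: 3 letters.

3


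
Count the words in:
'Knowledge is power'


Split into words: Knowledge | is | power = 3 words.

3


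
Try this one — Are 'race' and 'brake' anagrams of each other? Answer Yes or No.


Sorted letters of 'race': 'acer'
Sorted letters of 'brake': 'abekr'
They do not match.

No


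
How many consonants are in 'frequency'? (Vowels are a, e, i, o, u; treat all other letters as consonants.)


Consonants in 'frequency': f, r, q, n, c, y = 6 consonants.

6


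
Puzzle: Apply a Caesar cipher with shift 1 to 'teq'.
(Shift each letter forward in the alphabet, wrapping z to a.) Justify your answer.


Shift each letter by 1: t -> u, e -> f, q -> r. Result: 'ufr'.

ufr


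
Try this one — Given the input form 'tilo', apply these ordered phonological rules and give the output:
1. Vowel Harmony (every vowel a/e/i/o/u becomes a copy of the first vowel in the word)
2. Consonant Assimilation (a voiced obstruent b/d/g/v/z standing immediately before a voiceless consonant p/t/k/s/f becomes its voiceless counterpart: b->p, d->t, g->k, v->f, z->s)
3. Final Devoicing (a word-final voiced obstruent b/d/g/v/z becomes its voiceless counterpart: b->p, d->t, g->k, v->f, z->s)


Starting form: 'tilo'
Rule 1: Vowel Harmony: all vowels become 'i' (matching first vowel). 'tilo' -> 'tili'
Rule 2: Consonant Assimilation: no voiced obstruent (b/d/g/v/z) stands immediately before a voiceless consonant (p/t/k/s/f). No change.
Rule 3: Final Devoicing: the word ends in the vowel 'i', not a consonant. No change.
Final form: 'tili'

tili


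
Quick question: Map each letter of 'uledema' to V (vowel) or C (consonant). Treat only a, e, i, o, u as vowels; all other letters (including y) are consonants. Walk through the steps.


Letter mapping: u = V, l = C, e = V, d = C, e = V, m = C, a = V.

VCVCVCV


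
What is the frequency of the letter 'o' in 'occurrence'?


Letter 'o' in 'occurrence': found at position(s) 1 = 1 occurrence(s).

1


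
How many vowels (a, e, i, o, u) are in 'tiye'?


Vowels in 'tiye': i, e = 2 vowels.

2


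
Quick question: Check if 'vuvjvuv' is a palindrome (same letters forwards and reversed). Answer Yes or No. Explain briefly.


Forward: 'vuvjvuv'
Reversed: 'vuvjvuv'
They are identical.

Yes


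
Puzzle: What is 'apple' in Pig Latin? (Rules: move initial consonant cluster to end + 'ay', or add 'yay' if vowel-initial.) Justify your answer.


'apple' starts with a vowel, so add 'yay': 'appleyay'.

appleyay


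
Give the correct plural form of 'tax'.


Apply rule: Add -es (sibilant/fricative ending). 'tax' becomes 'taxes'.

taxes


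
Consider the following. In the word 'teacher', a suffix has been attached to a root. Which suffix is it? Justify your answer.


The word 'teacher' = 'teach' (root) + '-er' (suffix). The suffix is '-er'.

er


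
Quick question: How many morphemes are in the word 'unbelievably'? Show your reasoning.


Decomposition: un- (prefix) + believe (root) + -able (suffix) + -ly (suffix) = 4 morpheme(s)

4 morphemes


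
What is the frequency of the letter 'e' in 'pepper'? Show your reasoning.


Letter 'e' in 'pepper': found at position(s) 2, 5 = 2 occurrence(s).

2


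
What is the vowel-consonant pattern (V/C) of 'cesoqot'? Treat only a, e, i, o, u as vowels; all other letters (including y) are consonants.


Letter mapping: c = C, e = V, s = C, o = V, q = C, o = V, t = C.

CVCVCVC


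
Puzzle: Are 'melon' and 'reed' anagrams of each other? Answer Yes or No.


Sorted letters of 'melon': 'elmno'
Sorted letters of 'reed': 'deer'
They do not match.

No


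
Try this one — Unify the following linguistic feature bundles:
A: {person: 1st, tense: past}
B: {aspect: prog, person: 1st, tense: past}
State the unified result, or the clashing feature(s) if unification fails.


Compare features:
aspect: A=_ vs B=prog -> unified: prog
person: A=1st vs B=1st -> unified: 1st
tense: A=past vs B=past -> unified: past
No clashes found.

Unified: {aspect: prog, person: 1st, tense: past}


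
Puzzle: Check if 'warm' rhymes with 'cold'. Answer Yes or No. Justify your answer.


Rime (stressed vowel + following sounds) of 'warm': -arm = /ɔːrm/
Rime of 'cold': -old = /oʊld/
/ɔːrm/ and /oʊld/ are different ending sounds, so the words do not rhyme.

No


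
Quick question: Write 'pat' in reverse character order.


Reverse 'pat' character by character: 'tap'.

tap


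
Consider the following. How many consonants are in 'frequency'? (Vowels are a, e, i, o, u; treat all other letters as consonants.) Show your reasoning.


Consonants in 'frequency': f, r, q, n, c, y = 6 consonants.

6


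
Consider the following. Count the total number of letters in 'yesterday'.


Spell out 'yesterday' and number each letter: y(1), e(2), s(3), t(4), e(5), r(6), d(7), a(8), y(9). Total: 9 letters.

9


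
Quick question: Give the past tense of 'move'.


Apply rule: Add -d (word ends in -e). 'move' becomes 'moved'.

moved


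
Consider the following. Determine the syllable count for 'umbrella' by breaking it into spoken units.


Break 'umbrella' into syllables: um-brel-la -> um | brel | la = 3 syllables

3 syllables


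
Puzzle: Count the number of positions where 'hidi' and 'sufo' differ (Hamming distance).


Alignment:
Position 1: 'h' vs 's' = DIFFER
Position 2: 'i' vs 'u' = DIFFER
Position 3: 'd' vs 'f' = DIFFER
Position 4: 'i' vs 'o' = DIFFER
Total differences: 4

4


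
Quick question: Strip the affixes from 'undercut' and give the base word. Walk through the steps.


Remove prefix 'under' from 'undercut' to get root 'cut'.

cut


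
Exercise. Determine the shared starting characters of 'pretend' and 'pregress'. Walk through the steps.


Compare from the start: 3 characters match: 'pre'. Mismatch at position 4: 't' vs 'g'.

pre


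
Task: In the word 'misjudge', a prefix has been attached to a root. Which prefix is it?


The word 'misjudge' = 'mis' (prefix) + 'judge' (root). The prefix is 'mis'.

mis


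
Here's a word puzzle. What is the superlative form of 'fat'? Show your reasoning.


Apply superlative formation (double final consonant, add -est): 'fat' -> 'fattest'.

fattest


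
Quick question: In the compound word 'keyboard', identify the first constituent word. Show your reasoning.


Split 'keyboard' into 'key' + 'board'. The first part is 'key'.

key


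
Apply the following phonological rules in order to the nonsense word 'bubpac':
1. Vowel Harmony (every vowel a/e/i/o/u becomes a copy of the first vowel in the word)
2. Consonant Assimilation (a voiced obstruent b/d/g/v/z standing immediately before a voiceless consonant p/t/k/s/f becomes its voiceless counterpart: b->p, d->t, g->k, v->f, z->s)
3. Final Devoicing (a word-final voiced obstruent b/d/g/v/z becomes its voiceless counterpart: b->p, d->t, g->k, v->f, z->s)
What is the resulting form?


Starting form: 'bubpac'
Rule 1: Vowel Harmony: all vowels become 'u' (matching first vowel). 'bubpac' -> 'bubpuc'
Rule 2: Consonant Assimilation: voiced obstruent before voiceless consonant becomes voiceless ('bp' -> 'pp'). 'bubpuc' -> 'buppuc'
Rule 3: Final Devoicing: final consonant 'c' is not one of the voiced obstruents b/d/g/v/z. No change.
Final form: 'buppuc'

buppuc


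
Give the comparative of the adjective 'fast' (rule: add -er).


Apply comparative formation (add -er): 'fast' -> 'faster'.

faster


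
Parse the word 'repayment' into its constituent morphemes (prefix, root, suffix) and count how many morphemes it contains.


Step 1: Identify prefix: 're' (meaning: again)
Step 2: Identify root: 'pay'
Step 3: Identify suffix(es): 'ment'
Decomposition: re- (prefix: again) + pay (root) + -ment (suffix: action/result)
Total morphemes: 3

3 morphemes (re- (prefix: again) + pay (root) + -ment (suffix: action/result))


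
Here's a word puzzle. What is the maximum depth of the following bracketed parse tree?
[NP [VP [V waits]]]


Count bracket nesting levels:
'[' at pos 0: depth = 1
'[' at pos 4: depth = 2
'[' at pos 8: depth = 3
Maximum depth reached: 3

3


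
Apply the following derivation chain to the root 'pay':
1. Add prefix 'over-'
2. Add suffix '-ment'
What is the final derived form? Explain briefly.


Step 1: Add prefix 'over-' to 'pay' = 'overpay'
Step 2: Add suffix '-ment' to 'overpay' = 'overpayment'

overpayment


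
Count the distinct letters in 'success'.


Unique letters in 'success': {c, e, s, u} = 4 distinct letters.

4


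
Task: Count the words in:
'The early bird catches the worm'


Split into words: The | early | bird | catches | the | worm = 6 words.

6


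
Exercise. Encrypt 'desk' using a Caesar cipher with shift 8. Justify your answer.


Shift each letter by 8: d -> l, e -> m, s -> a, k -> s. Result: 'lmas'.

lmas


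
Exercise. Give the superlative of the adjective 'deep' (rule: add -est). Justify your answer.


Apply superlative formation (add -est): 'deep' -> 'deepest'.

deepest


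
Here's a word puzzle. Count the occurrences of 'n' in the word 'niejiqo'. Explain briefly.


Letter 'n' in 'niejiqo': found at position(s) 1 = 1 occurrence(s).

1


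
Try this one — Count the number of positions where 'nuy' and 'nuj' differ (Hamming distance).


Alignment:
Position 1: 'n' vs 'n' = match
Position 2: 'u' vs 'u' = match
Position 3: 'y' vs 'j' = DIFFER
Total differences: 1

1


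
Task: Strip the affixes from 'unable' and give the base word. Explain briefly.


Remove prefix 'un' from 'unable' to get root 'able'.

able


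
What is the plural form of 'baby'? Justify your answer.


Apply rule: Change -y to -ies (consonant + y). 'baby' becomes 'babies'.

babies


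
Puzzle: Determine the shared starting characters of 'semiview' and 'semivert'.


Compare from the start: 5 characters match: 'semiv'. Mismatch at position 6: 'i' vs 'e'.

semiv


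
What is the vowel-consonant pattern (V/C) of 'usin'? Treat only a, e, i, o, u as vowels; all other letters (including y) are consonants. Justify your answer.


Letter mapping: u = V, s = C, i = V, n = C.

VCVC


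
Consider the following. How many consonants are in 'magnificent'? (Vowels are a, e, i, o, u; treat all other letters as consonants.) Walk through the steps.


Consonants in 'magnificent': m, g, n, f, c, n, t = 7 consonants.

7


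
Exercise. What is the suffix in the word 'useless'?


The word 'useless' = 'use' (root) + '-less' (suffix). The suffix is '-less'.

less


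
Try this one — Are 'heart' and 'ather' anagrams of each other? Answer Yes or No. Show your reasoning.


Sorted letters of 'heart': 'aehrt'
Sorted letters of 'ather': 'aehrt'
They match.

Yes


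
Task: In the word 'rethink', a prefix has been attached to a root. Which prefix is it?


The word 'rethink' = 're' (prefix) + 'think' (root). The prefix is 're'.

re


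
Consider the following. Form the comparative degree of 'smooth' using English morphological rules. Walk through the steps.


Apply comparative formation (add -er): 'smooth' -> 'smoother'.

smoother


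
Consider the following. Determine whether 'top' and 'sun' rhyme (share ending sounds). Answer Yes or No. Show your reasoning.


Rime (stressed vowel + following sounds) of 'top': -op = /ɒp/
Rime of 'sun': -un = /ʌn/
/ɒp/ and /ʌn/ are different ending sounds, so the words do not rhyme.

No


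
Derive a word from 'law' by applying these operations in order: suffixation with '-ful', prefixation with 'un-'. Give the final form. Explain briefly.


Step 1: Add suffix '-ful' to 'law' = 'lawful'
Step 2: Add prefix 'un-' to 'lawful' = 'unlawful'

unlawful


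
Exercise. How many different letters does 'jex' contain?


Unique letters in 'jex': {e, j, x} = 3 distinct letters.

3


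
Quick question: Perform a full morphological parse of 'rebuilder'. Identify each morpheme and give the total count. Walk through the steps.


Step 1: Identify prefix: 're' (meaning: again)
Step 2: Identify root: 'build'
Step 3: Identify suffix(es): 'er'
Decomposition: re- (prefix: again) + build (root) + -er (suffix: one who)
Total morphemes: 3

3 morphemes (re- (prefix: again) + build (root) + -er (suffix: one who))


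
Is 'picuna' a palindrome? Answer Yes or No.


Forward: 'picuna'
Reversed: 'anucip'
They differ.

No


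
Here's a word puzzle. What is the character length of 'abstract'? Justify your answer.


Spell out 'abstract' and number each letter: a(1), b(2), s(3), t(4), r(5), a(6), c(7), t(8). Total: 8 letters.

8


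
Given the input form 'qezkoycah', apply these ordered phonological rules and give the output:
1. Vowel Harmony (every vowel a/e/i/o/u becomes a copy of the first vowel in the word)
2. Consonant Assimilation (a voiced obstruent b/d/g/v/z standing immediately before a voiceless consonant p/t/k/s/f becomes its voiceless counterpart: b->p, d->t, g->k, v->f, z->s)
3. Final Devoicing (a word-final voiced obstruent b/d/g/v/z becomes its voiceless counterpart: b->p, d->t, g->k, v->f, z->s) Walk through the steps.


Starting form: 'qezkoycah'
Rule 1: Vowel Harmony: all vowels become 'e' (matching first vowel). 'qezkoycah' -> 'qezkeyceh'
Rule 2: Consonant Assimilation: voiced obstruent before voiceless consonant becomes voiceless ('zk' -> 'sk'). 'qezkeyceh' -> 'qeskeyceh'
Rule 3: Final Devoicing: final consonant 'h' is not one of the voiced obstruents b/d/g/v/z. No change.
Final form: 'qeskeyceh'

qeskeyceh


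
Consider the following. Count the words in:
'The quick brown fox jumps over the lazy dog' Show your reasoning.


Split into words: The | quick | brown | fox | jumps | over | the | lazy | dog = 9 words.

9


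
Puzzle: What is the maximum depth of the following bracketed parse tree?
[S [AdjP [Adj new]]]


Count bracket nesting levels:
'[' at pos 0: depth = 1
'[' at pos 3: depth = 2
'[' at pos 9: depth = 3
Maximum depth reached: 3

3


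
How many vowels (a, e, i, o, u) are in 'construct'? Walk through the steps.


Vowels in 'construct': o, u = 2 vowels.

2


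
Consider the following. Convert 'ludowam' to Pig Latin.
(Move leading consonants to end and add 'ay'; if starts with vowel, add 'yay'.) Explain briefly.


'ludowam': move consonant cluster 'l' to end and add 'ay': 'udowamlay'.

udowamlay


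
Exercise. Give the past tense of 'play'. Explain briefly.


Apply rule: Add -ed. 'play' becomes 'played'.

played


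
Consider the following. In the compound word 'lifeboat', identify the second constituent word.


Split 'lifeboat' into 'life' + 'boat'. The second part is 'boat'.

boat


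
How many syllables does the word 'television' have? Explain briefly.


Break 'television' into syllables: tel-e-vi-sion -> tel | e | vi | sion = 4 syllables

4 syllables


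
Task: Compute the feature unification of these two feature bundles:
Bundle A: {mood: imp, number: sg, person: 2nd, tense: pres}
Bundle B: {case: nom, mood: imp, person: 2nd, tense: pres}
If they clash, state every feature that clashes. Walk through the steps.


Compare features:
case: A=_ vs B=nom -> unified: nom
mood: A=imp vs B=imp -> unified: imp
number: A=sg vs B=_ -> unified: sg
person: A=2nd vs B=2nd -> unified: 2nd
tense: A=pres vs B=pres -> unified: pres
No clashes found.

Unified: {case: nom, mood: imp, number: sg, person: 2nd, tense: pres}


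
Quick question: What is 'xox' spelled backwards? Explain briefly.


Reverse 'xox' character by character: 'xox'.

xox


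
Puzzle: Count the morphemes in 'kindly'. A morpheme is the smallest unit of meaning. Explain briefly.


Decomposition: kind (root) + -ly (suffix) = 2 morpheme(s)

2 morphemes


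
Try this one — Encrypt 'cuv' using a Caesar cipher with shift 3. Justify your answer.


Shift each letter by 3: c -> f, u -> x, v -> y. Result: 'fxy'.

fxy


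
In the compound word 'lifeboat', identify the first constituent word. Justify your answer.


Split 'lifeboat' into 'life' + 'boat'. The first part is 'life'.

life


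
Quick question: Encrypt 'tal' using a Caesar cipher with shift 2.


Shift each letter by 2: t -> v, a -> c, l -> n. Result: 'vcn'.

vcn


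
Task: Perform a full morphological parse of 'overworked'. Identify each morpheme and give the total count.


Step 1: Identify prefix: 'over' (meaning: excessively)
Step 2: Identify root: 'work'
Step 3: Identify suffix(es): 'ed'
Decomposition: over- (prefix: excessively) + work (root) + -ed (suffix: past)
Total morphemes: 3

3 morphemes (over- (prefix: excessively) + work (root) + -ed (suffix: past))


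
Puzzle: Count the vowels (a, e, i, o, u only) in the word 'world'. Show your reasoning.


Vowels in 'world': o = 1 vowels.

1


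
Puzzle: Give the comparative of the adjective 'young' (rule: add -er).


Apply comparative formation (add -er): 'young' -> 'younger'.

younger


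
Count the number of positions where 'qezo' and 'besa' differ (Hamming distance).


Alignment:
Position 1: 'q' vs 'b' = DIFFER
Position 2: 'e' vs 'e' = match
Position 3: 'z' vs 's' = DIFFER
Position 4: 'o' vs 'a' = DIFFER
Total differences: 3

3


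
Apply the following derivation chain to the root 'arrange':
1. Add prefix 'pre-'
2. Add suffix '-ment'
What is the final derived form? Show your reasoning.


Step 1: Add prefix 'pre-' to 'arrange' = 'prearrange'
Step 2: Add suffix '-ment' to 'prearrange' = 'prearrangement'

prearrangement


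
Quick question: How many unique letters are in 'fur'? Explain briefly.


Unique letters in 'fur': {f, r, u} = 3 distinct letters.

3


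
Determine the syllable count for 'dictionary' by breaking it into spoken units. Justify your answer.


Break 'dictionary' into syllables: dic-tion-ar-y -> dic | tion | ar | y = 4 syllables

4 syllables


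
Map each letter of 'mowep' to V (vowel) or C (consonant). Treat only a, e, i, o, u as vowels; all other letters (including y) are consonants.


Letter mapping: m = C, o = V, w = C, e = V, p = C.

CVCVC


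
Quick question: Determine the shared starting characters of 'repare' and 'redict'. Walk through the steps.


Compare from the start: 2 characters match: 're'. Mismatch at position 3: 'p' vs 'd'.

re


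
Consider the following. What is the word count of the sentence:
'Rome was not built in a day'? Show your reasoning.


Split into words: Rome | was | not | built | in | a | day = 7 words.

7


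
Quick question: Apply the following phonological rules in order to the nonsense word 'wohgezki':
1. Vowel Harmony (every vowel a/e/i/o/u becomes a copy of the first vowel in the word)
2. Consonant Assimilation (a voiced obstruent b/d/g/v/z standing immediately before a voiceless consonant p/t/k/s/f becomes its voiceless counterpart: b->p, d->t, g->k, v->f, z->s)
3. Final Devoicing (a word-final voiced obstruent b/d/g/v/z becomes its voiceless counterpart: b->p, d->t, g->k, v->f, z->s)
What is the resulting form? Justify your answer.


Starting form: 'wohgezki'
Rule 1: Vowel Harmony: all vowels become 'o' (matching first vowel). 'wohgezki' -> 'wohgozko'
Rule 2: Consonant Assimilation: voiced obstruent before voiceless consonant becomes voiceless ('zk' -> 'sk'). 'wohgozko' -> 'wohgosko'
Rule 3: Final Devoicing: the word ends in the vowel 'o', not a consonant. No change.
Final form: 'wohgosko'

wohgosko


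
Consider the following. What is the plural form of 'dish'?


Apply rule: Add -es (sibilant/fricative ending). 'dish' becomes 'dishes'.

dishes


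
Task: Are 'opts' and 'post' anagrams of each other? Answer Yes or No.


Sorted letters of 'opts': 'opst'
Sorted letters of 'post': 'opst'
They match.

Yes


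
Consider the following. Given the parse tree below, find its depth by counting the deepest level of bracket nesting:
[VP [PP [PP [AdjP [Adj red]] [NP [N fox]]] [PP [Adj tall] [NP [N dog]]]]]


Count bracket nesting levels:
'[' at pos 0: depth = 1
'[' at pos 4: depth = 2
'[' at pos 8: depth = 3
'[' at pos 12: depth = 4
'[' at pos 18: depth = 5
'[' at pos 29: depth = 4
'[' at pos 33: depth = 5
'[' at pos 43: depth = 3
'[' at pos 47: depth = 4
'[' at pos 58: depth = 4
'[' at pos 62: depth = 5
Maximum depth reached: 5

5


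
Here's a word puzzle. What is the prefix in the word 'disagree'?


The word 'disagree' = 'dis' (prefix) + 'agree' (root). The prefix is 'dis'.

dis


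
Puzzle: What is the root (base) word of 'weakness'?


Remove suffix '-ness' from 'weakness' to get root 'weak'.

weak


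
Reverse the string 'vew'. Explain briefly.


Reverse 'vew' character by character: 'wev'.

wev


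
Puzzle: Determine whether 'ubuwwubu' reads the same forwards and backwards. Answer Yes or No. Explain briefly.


Forward: 'ubuwwubu'
Reversed: 'ubuwwubu'
They are identical.

Yes


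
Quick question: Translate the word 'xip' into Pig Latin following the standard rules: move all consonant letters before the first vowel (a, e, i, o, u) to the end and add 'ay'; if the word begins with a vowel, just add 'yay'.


'xip': move consonant cluster 'x' to end and add 'ay': 'ipxay'.

ipxay


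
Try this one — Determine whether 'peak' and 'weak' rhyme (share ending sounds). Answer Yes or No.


Rime (stressed vowel + following sounds) of 'peak': -eak = /iːk/
Rime of 'weak': -eak = /iːk/
/iːk/ and /iːk/ are the same ending sound, so the words rhyme.

Yes
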